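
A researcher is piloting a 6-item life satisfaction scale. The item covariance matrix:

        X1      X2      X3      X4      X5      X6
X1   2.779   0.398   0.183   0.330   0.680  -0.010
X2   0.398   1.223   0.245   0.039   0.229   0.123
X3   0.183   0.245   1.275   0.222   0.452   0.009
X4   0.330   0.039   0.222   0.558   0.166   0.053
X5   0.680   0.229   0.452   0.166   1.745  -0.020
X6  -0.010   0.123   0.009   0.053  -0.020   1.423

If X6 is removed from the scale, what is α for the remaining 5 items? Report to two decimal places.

α = 0.55

Remaining items: X1, X2, X3, X4, X5 (k = 5).
Σσᵢ² = 2.779 + 1.223 + 1.275 + 0.558 + 1.745 = 7.580
σ²_T = 7.580 + 2 × 2.944 = 13.468
α (item deleted) = (5/4)·(1 − 7.580/13.468) = 0.55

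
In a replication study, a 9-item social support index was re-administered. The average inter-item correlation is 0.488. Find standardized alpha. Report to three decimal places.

Standardized α = k·r̄ / (1 + (k−1)·r̄) = 9 × 0.488 / (1 + 8 × 0.488)
  = 4.3920 / 4.9040 = 0.896

standardized alpha = 0.896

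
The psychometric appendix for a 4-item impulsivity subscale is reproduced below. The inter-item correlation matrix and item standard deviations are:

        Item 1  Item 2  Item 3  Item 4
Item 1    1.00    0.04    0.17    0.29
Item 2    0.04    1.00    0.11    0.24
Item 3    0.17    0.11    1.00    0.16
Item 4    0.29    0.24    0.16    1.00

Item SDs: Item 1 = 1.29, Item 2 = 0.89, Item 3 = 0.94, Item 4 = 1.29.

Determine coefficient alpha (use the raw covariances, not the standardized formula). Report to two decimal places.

Σσ²ᵢ = 1.29² + 0.89² + 0.94² + 1.29² = 5.0039
Covariances σ_ij = r_ij · s_i · s_j:
  σ(Item 1,Item 2) = 0.04 × 1.29 × 0.89 = 0.0459
  σ(Item 1,Item 3) = 0.17 × 1.29 × 0.94 = 0.2061
  σ(Item 1,Item 4) = 0.29 × 1.29 × 1.29 = 0.4826
  σ(Item 2,Item 3) = 0.11 × 0.89 × 0.94 = 0.0920
  σ(Item 2,Item 4) = 0.24 × 0.89 × 1.29 = 0.2755
  σ(Item 3,Item 4) = 0.16 × 0.94 × 1.29 = 0.1940
σ²_T = Σσ²ᵢ + 2·Σσ_ij = 5.0039 + 2 × 1.2961 = 7.5961
α = (4/3)·(1 − 5.0039/7.5961) = 0.46

coefficient alpha = 0.46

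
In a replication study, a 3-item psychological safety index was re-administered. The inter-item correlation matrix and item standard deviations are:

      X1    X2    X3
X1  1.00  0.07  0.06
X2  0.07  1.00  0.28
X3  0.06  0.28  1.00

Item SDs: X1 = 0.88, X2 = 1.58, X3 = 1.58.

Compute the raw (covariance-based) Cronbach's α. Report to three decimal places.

α = 0.351

Σσ²ᵢ = 0.88² + 1.58² + 1.58² = 5.7672
Covariances σ_ij = r_ij · s_i · s_j:
  σ(X1,X2) = 0.07 × 0.88 × 1.58 = 0.0973
  σ(X1,X3) = 0.06 × 0.88 × 1.58 = 0.0834
  σ(X2,X3) = 0.28 × 1.58 × 1.58 = 0.6990
σ²_T = Σσ²ᵢ + 2·Σσ_ij = 5.7672 + 2 × 0.8797 = 7.5266
α = (3/2)·(1 − 5.7672/7.5266) = 0.351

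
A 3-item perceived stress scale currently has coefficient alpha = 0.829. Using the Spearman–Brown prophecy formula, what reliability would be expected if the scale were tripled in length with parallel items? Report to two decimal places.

predicted reliability = 0.94

Length factor m = 3
α' = m·α / (1 + (m−1)·α)
   = 3 × 0.829 / (1 + (3 − 1) × 0.829)
   = 2.4870 / 2.6580 = 0.94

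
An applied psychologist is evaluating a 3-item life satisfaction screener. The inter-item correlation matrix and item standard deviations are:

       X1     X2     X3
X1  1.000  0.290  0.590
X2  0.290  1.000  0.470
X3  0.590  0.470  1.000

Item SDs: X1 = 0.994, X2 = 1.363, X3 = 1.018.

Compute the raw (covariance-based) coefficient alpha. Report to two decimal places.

Σσ²ᵢ = 0.994² + 1.363² + 1.018² = 3.8821
Covariances σ_ij = r_ij · s_i · s_j:
  σ(X1,X2) = 0.290 × 0.994 × 1.363 = 0.3929
  σ(X1,X3) = 0.590 × 0.994 × 1.018 = 0.5970
  σ(X2,X3) = 0.470 × 1.363 × 1.018 = 0.6521
σ²_T = Σσ²ᵢ + 2·Σσ_ij = 3.8821 + 2 × 1.6420 = 7.1661
α = (3/2)·(1 − 3.8821/7.1661) = 0.69

α = 0.69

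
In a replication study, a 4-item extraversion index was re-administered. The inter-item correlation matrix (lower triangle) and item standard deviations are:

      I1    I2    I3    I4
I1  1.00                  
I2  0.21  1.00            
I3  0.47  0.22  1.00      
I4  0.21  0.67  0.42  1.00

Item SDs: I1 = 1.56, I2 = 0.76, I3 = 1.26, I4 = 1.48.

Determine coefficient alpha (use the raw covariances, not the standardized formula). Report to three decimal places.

α = 0.668

Σσ²ᵢ = 1.56² + 0.76² + 1.26² + 1.48² = 6.7892
Covariances σ_ij = r_ij · s_i · s_j:
  σ(I1,I2) = 0.21 × 1.56 × 0.76 = 0.2490
  σ(I1,I3) = 0.47 × 1.56 × 1.26 = 0.9238
  σ(I1,I4) = 0.21 × 1.56 × 1.48 = 0.4848
  σ(I2,I3) = 0.22 × 0.76 × 1.26 = 0.2107
  σ(I2,I4) = 0.67 × 0.76 × 1.48 = 0.7536
  σ(I3,I4) = 0.42 × 1.26 × 1.48 = 0.7832
σ²_T = Σσ²ᵢ + 2·Σσ_ij = 6.7892 + 2 × 3.4051 = 13.5994
α = (4/3)·(1 − 6.7892/13.5994) = 0.668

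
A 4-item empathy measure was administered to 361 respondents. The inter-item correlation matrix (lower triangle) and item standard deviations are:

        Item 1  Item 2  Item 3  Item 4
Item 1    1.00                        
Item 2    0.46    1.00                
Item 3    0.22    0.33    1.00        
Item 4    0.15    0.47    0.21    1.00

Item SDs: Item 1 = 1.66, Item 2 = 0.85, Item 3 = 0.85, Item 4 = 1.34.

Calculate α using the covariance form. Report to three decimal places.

Σσ²ᵢ = 1.66² + 0.85² + 0.85² + 1.34² = 5.9962
Covariances σ_ij = r_ij · s_i · s_j:
  σ(Item 1,Item 2) = 0.46 × 1.66 × 0.85 = 0.6491
  σ(Item 1,Item 3) = 0.22 × 1.66 × 0.85 = 0.3104
  σ(Item 1,Item 4) = 0.15 × 1.66 × 1.34 = 0.3337
  σ(Item 2,Item 3) = 0.33 × 0.85 × 0.85 = 0.2384
  σ(Item 2,Item 4) = 0.47 × 0.85 × 1.34 = 0.5353
  σ(Item 3,Item 4) = 0.21 × 0.85 × 1.34 = 0.2392
σ²_T = Σσ²ᵢ + 2·Σσ_ij = 5.9962 + 2 × 2.3061 = 10.6084
α = (4/3)·(1 − 5.9962/10.6084) = 0.580

α = 0.580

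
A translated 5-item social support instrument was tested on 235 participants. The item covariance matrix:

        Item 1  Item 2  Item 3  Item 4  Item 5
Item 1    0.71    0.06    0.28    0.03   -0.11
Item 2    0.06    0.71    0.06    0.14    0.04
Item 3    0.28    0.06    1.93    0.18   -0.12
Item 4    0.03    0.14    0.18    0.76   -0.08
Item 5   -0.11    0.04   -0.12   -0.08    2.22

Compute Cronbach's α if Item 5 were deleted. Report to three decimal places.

Cronbach's α = 0.357

Remaining items: Item 1, Item 2, Item 3, Item 4 (k = 4).
Σσ²ᵢ = 0.71 + 0.71 + 1.93 + 0.76 = 4.11
σ²_total = 4.11 + 2 × 0.75 = 5.61
α (item deleted) = (4/3)·(1 − 4.11/5.61) = 0.357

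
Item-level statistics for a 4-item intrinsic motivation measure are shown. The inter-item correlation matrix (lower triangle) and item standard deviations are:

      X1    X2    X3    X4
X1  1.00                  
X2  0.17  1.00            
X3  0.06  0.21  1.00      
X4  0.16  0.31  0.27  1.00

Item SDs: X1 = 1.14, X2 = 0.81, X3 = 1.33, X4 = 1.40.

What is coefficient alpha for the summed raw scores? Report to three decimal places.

coefficient alpha = 0.477

Σσ²ᵢ = 1.14² + 0.81² + 1.33² + 1.40² = 5.6846
Covariances σ_ij = r_ij · s_i · s_j:
  σ(X1,X2) = 0.17 × 1.14 × 0.81 = 0.1570
  σ(X1,X3) = 0.06 × 1.14 × 1.33 = 0.0910
  σ(X1,X4) = 0.16 × 1.14 × 1.40 = 0.2554
  σ(X2,X3) = 0.21 × 0.81 × 1.33 = 0.2262
  σ(X2,X4) = 0.31 × 0.81 × 1.40 = 0.3515
  σ(X3,X4) = 0.27 × 1.33 × 1.40 = 0.5027
σ²_T = Σσ²ᵢ + 2·Σσ_ij = 5.6846 + 2 × 1.5838 = 8.8522
α = (4/3)·(1 − 5.6846/8.8522) = 0.477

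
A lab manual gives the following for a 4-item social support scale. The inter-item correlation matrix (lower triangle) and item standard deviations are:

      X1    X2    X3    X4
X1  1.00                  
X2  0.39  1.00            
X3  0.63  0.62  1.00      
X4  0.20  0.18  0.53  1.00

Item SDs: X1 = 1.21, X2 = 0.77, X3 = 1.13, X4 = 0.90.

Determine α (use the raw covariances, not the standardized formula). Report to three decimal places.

Σσ²ᵢ = 1.21² + 0.77² + 1.13² + 0.90² = 4.1439
Covariances σ_ij = r_ij · s_i · s_j:
  σ(X1,X2) = 0.39 × 1.21 × 0.77 = 0.3634
  σ(X1,X3) = 0.63 × 1.21 × 1.13 = 0.8614
  σ(X1,X4) = 0.20 × 1.21 × 0.90 = 0.2178
  σ(X2,X3) = 0.62 × 0.77 × 1.13 = 0.5395
  σ(X2,X4) = 0.18 × 0.77 × 0.90 = 0.1247
  σ(X3,X4) = 0.53 × 1.13 × 0.90 = 0.5390
σ²_T = Σσ²ᵢ + 2·Σσ_ij = 4.1439 + 2 × 2.6458 = 9.4355
α = (4/3)·(1 − 4.1439/9.4355) = 0.748

α = 0.748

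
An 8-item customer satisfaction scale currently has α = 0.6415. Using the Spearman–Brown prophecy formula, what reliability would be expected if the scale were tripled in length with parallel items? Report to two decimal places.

predicted reliability = 0.84

Length factor m = 3
α' = m·α / (1 + (m−1)·α)
   = 3 × 0.6415 / (1 + (3 − 1) × 0.6415)
   = 1.9245 / 2.2830 = 0.84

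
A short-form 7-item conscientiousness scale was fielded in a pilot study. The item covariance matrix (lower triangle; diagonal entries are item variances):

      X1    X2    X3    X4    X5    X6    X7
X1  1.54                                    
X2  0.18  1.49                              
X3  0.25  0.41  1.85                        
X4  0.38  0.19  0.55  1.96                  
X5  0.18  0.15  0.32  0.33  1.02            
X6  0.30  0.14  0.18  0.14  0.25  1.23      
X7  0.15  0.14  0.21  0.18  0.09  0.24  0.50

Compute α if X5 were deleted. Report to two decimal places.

α = 0.55

Remaining items: X1, X2, X3, X4, X6, X7 (k = 6).
sum of item variances = 1.54 + 1.49 + 1.85 + 1.96 + 1.23 + 0.50 = 8.57
Var(T) = 8.57 + 2 × 3.64 = 15.85
α (item deleted) = (6/5)·(1 − 8.57/15.85) = 0.55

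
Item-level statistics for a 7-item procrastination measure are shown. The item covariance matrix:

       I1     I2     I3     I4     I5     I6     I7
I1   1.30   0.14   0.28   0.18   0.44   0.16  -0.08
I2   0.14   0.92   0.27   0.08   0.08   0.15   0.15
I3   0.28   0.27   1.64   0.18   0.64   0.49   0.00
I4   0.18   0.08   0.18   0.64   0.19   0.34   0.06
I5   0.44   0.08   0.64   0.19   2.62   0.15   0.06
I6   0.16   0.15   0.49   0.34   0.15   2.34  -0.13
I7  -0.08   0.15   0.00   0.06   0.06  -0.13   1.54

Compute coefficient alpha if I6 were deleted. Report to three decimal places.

coefficient alpha = 0.458

Remaining items: I1, I2, I3, I4, I5, I7 (k = 6).
Σσᵢ² = 1.30 + 0.92 + 1.64 + 0.64 + 2.62 + 1.54 = 8.66
σ²_T = 8.66 + 2 × 2.67 = 14.00
α (item deleted) = (6/5)·(1 − 8.66/14.00) = 0.458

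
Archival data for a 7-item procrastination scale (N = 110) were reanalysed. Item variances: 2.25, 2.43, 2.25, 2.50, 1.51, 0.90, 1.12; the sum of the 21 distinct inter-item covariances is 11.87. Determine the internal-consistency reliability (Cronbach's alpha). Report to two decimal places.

sum of item variances = 2.25 + 2.43 + 2.25 + 2.50 + 1.51 + 0.90 + 1.12 = 12.96
Sum of distinct covariances = 11.87
σ²_T = sum of item variances + 2·Σcov = 12.96 + 2 × 11.87 = 36.70
α = (7/6)·(1 − 12.96/36.70) = 0.75

α = 0.75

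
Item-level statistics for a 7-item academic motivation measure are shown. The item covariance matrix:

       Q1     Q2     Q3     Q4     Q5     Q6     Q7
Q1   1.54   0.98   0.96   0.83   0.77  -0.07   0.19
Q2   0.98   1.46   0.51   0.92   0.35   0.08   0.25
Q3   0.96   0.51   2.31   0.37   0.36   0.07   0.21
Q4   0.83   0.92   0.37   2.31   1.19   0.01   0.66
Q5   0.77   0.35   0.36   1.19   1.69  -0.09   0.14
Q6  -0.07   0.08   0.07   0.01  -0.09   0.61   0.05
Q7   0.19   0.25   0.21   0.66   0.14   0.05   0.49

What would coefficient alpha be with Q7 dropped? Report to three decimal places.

α = 0.712

Remaining items: Q1, Q2, Q3, Q4, Q5, Q6 (k = 6).
ΣVar(i) = 1.54 + 1.46 + 2.31 + 2.31 + 1.69 + 0.61 = 9.92
σ²_total = 9.92 + 2 × 7.24 = 24.40
α (item deleted) = (6/5)·(1 − 9.92/24.40) = 0.712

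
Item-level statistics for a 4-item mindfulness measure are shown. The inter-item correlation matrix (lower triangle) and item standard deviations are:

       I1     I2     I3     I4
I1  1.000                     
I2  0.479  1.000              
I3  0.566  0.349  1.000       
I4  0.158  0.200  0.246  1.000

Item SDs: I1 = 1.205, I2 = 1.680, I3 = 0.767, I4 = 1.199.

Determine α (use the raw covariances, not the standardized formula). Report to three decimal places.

α = 0.627

Σσ²ᵢ = 1.205² + 1.680² + 0.767² + 1.199² = 6.3003
Covariances σ_ij = r_ij · s_i · s_j:
  σ(I1,I2) = 0.479 × 1.205 × 1.680 = 0.9697
  σ(I1,I3) = 0.566 × 1.205 × 0.767 = 0.5231
  σ(I1,I4) = 0.158 × 1.205 × 1.199 = 0.2283
  σ(I2,I3) = 0.349 × 1.680 × 0.767 = 0.4497
  σ(I2,I4) = 0.200 × 1.680 × 1.199 = 0.4029
  σ(I3,I4) = 0.246 × 0.767 × 1.199 = 0.2262
σ²_T = Σσ²ᵢ + 2·Σσ_ij = 6.3003 + 2 × 2.7999 = 11.9001
α = (4/3)·(1 − 6.3003/11.9001) = 0.627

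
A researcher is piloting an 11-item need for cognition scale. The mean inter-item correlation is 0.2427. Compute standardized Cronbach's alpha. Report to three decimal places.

α = 0.779

Standardized α = k·r̄ / (1 + (k−1)·r̄) = 11 × 0.2427 / (1 + 10 × 0.2427)
  = 2.6697 / 3.4270 = 0.779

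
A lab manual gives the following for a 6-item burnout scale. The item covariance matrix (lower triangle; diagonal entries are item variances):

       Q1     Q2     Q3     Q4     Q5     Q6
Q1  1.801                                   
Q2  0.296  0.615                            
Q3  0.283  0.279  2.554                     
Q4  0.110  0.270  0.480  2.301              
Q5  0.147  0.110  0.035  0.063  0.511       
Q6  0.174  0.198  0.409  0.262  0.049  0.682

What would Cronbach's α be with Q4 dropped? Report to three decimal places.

Remaining items: Q1, Q2, Q3, Q5, Q6 (k = 5).
Σσ²ᵢ = 1.801 + 0.615 + 2.554 + 0.511 + 0.682 = 6.163
σ²_total = 6.163 + 2 × 1.980 = 10.123
α (item deleted) = (5/4)·(1 − 6.163/10.123) = 0.489

α = 0.489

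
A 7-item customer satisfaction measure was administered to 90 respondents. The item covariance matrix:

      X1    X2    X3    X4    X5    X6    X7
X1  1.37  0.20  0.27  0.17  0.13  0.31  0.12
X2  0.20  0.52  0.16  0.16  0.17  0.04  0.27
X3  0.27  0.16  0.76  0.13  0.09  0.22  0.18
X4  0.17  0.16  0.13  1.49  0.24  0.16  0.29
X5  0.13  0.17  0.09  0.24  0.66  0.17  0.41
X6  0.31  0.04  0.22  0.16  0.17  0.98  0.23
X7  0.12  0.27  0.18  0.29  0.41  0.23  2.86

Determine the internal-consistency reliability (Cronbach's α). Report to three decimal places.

Σσ²ᵢ = 1.37 + 0.52 + 0.76 + 1.49 + 0.66 + 0.98 + 2.86 = 8.64
Sum of off-diagonal covariances = 4.12
σ²_total = 8.64 + 2 × 4.12 = 16.88
α = (k/(k−1))·(1 − Σσ²ᵢ/σ²_total) = (7/6)·(1 − 8.64/16.88) = 0.570

Cronbach's α = 0.570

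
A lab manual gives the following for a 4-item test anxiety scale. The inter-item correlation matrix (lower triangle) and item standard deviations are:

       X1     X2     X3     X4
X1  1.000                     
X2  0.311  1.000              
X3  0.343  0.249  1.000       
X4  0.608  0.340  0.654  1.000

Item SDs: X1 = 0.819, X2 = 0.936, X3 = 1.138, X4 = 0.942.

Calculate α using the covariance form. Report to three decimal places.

α = 0.735

Σσ²ᵢ = 0.819² + 0.936² + 1.138² + 0.942² = 3.7293
Covariances σ_ij = r_ij · s_i · s_j:
  σ(X1,X2) = 0.311 × 0.819 × 0.936 = 0.2384
  σ(X1,X3) = 0.343 × 0.819 × 1.138 = 0.3197
  σ(X1,X4) = 0.608 × 0.819 × 0.942 = 0.4691
  σ(X2,X3) = 0.249 × 0.936 × 1.138 = 0.2652
  σ(X2,X4) = 0.340 × 0.936 × 0.942 = 0.2998
  σ(X3,X4) = 0.654 × 1.138 × 0.942 = 0.7011
σ²_T = Σσ²ᵢ + 2·Σσ_ij = 3.7293 + 2 × 2.2933 = 8.3159
α = (4/3)·(1 − 3.7293/8.3159) = 0.735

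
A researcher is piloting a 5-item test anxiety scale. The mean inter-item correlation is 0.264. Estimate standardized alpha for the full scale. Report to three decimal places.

Standardized α = k·r̄ / (1 + (k−1)·r̄) = 5 × 0.264 / (1 + 4 × 0.264)
  = 1.3200 / 2.0560 = 0.642

standardized alpha = 0.642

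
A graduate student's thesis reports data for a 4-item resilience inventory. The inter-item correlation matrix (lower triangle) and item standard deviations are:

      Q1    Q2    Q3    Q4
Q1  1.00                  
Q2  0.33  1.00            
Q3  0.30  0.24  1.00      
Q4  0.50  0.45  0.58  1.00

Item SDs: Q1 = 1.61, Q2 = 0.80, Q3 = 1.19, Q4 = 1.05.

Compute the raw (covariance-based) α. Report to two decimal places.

Σσ²ᵢ = 1.61² + 0.80² + 1.19² + 1.05² = 5.7507
Covariances σ_ij = r_ij · s_i · s_j:
  σ(Q1,Q2) = 0.33 × 1.61 × 0.80 = 0.4250
  σ(Q1,Q3) = 0.30 × 1.61 × 1.19 = 0.5748
  σ(Q1,Q4) = 0.50 × 1.61 × 1.05 = 0.8453
  σ(Q2,Q3) = 0.24 × 0.80 × 1.19 = 0.2285
  σ(Q2,Q4) = 0.45 × 0.80 × 1.05 = 0.3780
  σ(Q3,Q4) = 0.58 × 1.19 × 1.05 = 0.7247
σ²_T = Σσ²ᵢ + 2·Σσ_ij = 5.7507 + 2 × 3.1763 = 12.1033
α = (4/3)·(1 − 5.7507/12.1033) = 0.70

α = 0.70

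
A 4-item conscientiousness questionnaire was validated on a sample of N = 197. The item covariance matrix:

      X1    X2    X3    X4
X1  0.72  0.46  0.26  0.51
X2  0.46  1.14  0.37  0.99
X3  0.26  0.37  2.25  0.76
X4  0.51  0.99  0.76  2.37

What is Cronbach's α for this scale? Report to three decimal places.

Cronbach's α = 0.678

Σσᵢ² = 0.72 + 1.14 + 2.25 + 2.37 = 6.48
Sum of the distinct covariances = 3.35
total variance = 6.48 + 2 × 3.35 = 13.18
α = (k/(k−1))·(1 − Σσᵢ²/total variance) = (4/3)·(1 − 6.48/13.18) = 0.678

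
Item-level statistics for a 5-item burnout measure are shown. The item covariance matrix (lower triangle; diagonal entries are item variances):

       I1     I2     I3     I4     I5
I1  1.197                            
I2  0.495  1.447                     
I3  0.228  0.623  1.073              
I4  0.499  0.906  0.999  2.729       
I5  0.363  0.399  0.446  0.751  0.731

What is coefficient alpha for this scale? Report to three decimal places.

sum of item variances = 1.197 + 1.447 + 1.073 + 2.729 + 0.731 = 7.177
Sum of off-diagonal covariances = 5.709
total variance = 7.177 + 2 × 5.709 = 18.595
α = (k/(k−1))·(1 − sum of item variances/total variance) = (5/4)·(1 − 7.177/18.595) = 0.768

coefficient alpha = 0.768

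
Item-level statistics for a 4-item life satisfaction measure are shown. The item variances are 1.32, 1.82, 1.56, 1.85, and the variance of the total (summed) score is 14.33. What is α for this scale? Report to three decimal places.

α = 0.724

Σσ²ᵢ = 1.32 + 1.82 + 1.56 + 1.85 = 6.55
α = (k/(k−1))·(1 − Σσ²ᵢ/σ²_total) = (4/3)·(1 − 6.55/14.33) = 0.724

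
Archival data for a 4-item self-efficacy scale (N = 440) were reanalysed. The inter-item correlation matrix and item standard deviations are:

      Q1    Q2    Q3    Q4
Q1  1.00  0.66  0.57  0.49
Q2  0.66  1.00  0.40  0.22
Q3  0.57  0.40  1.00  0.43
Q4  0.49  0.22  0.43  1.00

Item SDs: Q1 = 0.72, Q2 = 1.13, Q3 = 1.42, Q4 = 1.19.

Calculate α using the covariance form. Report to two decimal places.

α = 0.73

Σσ²ᵢ = 0.72² + 1.13² + 1.42² + 1.19² = 5.2278
Covariances σ_ij = r_ij · s_i · s_j:
  σ(Q1,Q2) = 0.66 × 0.72 × 1.13 = 0.5370
  σ(Q1,Q3) = 0.57 × 0.72 × 1.42 = 0.5828
  σ(Q1,Q4) = 0.49 × 0.72 × 1.19 = 0.4198
  σ(Q2,Q3) = 0.40 × 1.13 × 1.42 = 0.6418
  σ(Q2,Q4) = 0.22 × 1.13 × 1.19 = 0.2958
  σ(Q3,Q4) = 0.43 × 1.42 × 1.19 = 0.7266
σ²_T = Σσ²ᵢ + 2·Σσ_ij = 5.2278 + 2 × 3.2038 = 11.6354
α = (4/3)·(1 − 5.2278/11.6354) = 0.73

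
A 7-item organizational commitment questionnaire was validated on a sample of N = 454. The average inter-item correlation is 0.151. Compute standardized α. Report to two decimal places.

Standardized α = k·r̄ / (1 + (k−1)·r̄) = 7 × 0.151 / (1 + 6 × 0.151)
  = 1.0570 / 1.9060 = 0.55

standardized α = 0.55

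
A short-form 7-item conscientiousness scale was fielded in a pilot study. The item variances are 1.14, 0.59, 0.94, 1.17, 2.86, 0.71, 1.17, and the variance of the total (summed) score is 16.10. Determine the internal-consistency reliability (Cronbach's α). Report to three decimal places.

α = 0.545

Σσᵢ² = 1.14 + 0.59 + 0.94 + 1.17 + 2.86 + 0.71 + 1.17 = 8.58
α = (k/(k−1))·(1 − Σσᵢ²/Var(T)) = (7/6)·(1 − 8.58/16.10) = 0.545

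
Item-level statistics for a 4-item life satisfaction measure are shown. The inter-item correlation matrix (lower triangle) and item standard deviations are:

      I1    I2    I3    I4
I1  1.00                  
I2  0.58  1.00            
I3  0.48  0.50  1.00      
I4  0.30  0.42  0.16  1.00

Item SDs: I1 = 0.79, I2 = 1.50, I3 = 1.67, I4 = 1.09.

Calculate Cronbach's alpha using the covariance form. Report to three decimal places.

α = 0.702

Σσ²ᵢ = 0.79² + 1.50² + 1.67² + 1.09² = 6.8511
Covariances σ_ij = r_ij · s_i · s_j:
  σ(I1,I2) = 0.58 × 0.79 × 1.50 = 0.6873
  σ(I1,I3) = 0.48 × 0.79 × 1.67 = 0.6333
  σ(I1,I4) = 0.30 × 0.79 × 1.09 = 0.2583
  σ(I2,I3) = 0.50 × 1.50 × 1.67 = 1.2525
  σ(I2,I4) = 0.42 × 1.50 × 1.09 = 0.6867
  σ(I3,I4) = 0.16 × 1.67 × 1.09 = 0.2912
σ²_T = Σσ²ᵢ + 2·Σσ_ij = 6.8511 + 2 × 3.8093 = 14.4697
α = (4/3)·(1 − 6.8511/14.4697) = 0.702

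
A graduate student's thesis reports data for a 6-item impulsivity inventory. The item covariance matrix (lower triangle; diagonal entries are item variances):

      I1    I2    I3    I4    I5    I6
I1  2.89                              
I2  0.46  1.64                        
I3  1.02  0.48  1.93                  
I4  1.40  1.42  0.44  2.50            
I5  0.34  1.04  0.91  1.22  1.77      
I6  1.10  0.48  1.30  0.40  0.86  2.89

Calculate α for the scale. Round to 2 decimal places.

sum of item variances = 2.89 + 1.64 + 1.93 + 2.50 + 1.77 + 2.89 = 13.62
Sum of the distinct covariances = 12.87
total variance = 13.62 + 2 × 12.87 = 39.36
α = (k/(k−1))·(1 − sum of item variances/total variance) = (6/5)·(1 − 13.62/39.36) = 0.78

α = 0.78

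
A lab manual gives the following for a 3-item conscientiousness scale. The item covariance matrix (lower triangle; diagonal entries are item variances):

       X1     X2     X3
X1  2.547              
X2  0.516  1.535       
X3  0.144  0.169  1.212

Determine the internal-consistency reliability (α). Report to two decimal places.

α = 0.36

ΣVar(i) = 2.547 + 1.535 + 1.212 = 5.294
Sum of the distinct covariances = 0.829
σ²_total = 5.294 + 2 × 0.829 = 6.952
α = (k/(k−1))·(1 − ΣVar(i)/σ²_total) = (3/2)·(1 − 5.294/6.952) = 0.36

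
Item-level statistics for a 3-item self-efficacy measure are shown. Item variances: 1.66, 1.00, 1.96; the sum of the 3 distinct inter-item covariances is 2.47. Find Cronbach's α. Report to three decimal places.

ΣVar(i) = 1.66 + 1.00 + 1.96 = 4.62
Sum of distinct covariances = 2.47
σ²_T = ΣVar(i) + 2·Σcov = 4.62 + 2 × 2.47 = 9.56
α = (3/2)·(1 − 4.62/9.56) = 0.775

Cronbach's α = 0.775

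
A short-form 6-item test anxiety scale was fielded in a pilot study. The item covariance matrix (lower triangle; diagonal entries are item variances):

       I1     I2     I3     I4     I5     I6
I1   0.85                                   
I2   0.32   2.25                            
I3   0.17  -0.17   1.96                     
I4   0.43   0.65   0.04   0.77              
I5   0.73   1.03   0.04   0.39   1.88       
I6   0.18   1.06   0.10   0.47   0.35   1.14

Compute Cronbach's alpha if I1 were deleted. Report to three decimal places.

Remaining items: I2, I3, I4, I5, I6 (k = 5).
ΣVar(i) = 2.25 + 1.96 + 0.77 + 1.88 + 1.14 = 8.00
total variance = 8.00 + 2 × 3.96 = 15.92
α (item deleted) = (5/4)·(1 − 8.00/15.92) = 0.622

α = 0.622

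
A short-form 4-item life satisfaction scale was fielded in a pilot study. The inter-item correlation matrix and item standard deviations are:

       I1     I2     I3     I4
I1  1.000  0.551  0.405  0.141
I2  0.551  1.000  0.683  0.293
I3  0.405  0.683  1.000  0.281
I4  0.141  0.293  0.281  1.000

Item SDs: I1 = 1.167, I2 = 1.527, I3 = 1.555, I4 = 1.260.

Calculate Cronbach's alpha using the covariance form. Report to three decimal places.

α = 0.730

Σσ²ᵢ = 1.167² + 1.527² + 1.555² + 1.260² = 7.6992
Covariances σ_ij = r_ij · s_i · s_j:
  σ(I1,I2) = 0.551 × 1.167 × 1.527 = 0.9819
  σ(I1,I3) = 0.405 × 1.167 × 1.555 = 0.7349
  σ(I1,I4) = 0.141 × 1.167 × 1.260 = 0.2073
  σ(I2,I3) = 0.683 × 1.527 × 1.555 = 1.6218
  σ(I2,I4) = 0.293 × 1.527 × 1.260 = 0.5637
  σ(I3,I4) = 0.281 × 1.555 × 1.260 = 0.5506
σ²_T = Σσ²ᵢ + 2·Σσ_ij = 7.6992 + 2 × 4.6602 = 17.0196
α = (4/3)·(1 − 7.6992/17.0196) = 0.730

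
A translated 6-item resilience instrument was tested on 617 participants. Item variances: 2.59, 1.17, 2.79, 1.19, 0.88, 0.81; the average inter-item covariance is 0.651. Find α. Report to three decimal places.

ΣVar(i) = 2.59 + 1.17 + 2.79 + 1.19 + 0.88 + 0.81 = 9.43
Sum of the 15 distinct covariances = 15 × 0.651 = 9.765
Var(T) = ΣVar(i) + 2·Σcov = 9.43 + 2 × 9.765 = 28.960
α = (6/5)·(1 − 9.43/28.960) = 0.809

α = 0.809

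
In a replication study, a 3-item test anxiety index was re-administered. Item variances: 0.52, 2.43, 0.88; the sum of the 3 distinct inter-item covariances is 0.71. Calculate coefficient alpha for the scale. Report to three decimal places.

ΣVar(i) = 0.52 + 2.43 + 0.88 = 3.83
Sum of distinct covariances = 0.71
Var(T) = ΣVar(i) + 2·Σcov = 3.83 + 2 × 0.71 = 5.25
α = (3/2)·(1 − 3.83/5.25) = 0.406

α = 0.406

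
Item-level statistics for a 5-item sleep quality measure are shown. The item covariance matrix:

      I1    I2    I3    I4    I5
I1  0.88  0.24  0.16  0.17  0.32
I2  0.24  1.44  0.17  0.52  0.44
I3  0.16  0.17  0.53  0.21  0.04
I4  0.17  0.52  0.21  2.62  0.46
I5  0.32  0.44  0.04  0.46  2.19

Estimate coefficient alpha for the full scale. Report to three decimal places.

Σσᵢ² = 0.88 + 1.44 + 0.53 + 2.62 + 2.19 = 7.66
Σ_{i<j} σ_ij = 2.73
total variance = 7.66 + 2 × 2.73 = 13.12
α = (k/(k−1))·(1 − Σσᵢ²/total variance) = (5/4)·(1 − 7.66/13.12) = 0.520

coefficient alpha = 0.520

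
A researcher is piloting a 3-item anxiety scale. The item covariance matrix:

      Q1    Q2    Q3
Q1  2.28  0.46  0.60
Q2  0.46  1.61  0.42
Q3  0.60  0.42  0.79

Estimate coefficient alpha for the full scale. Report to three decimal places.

α = 0.581

Σσ²ᵢ = 2.28 + 1.61 + 0.79 = 4.68
Σ_{i<j} σ_ij = 1.48
σ²_T = 4.68 + 2 × 1.48 = 7.64
α = (k/(k−1))·(1 − Σσ²ᵢ/σ²_T) = (3/2)·(1 − 4.68/7.64) = 0.581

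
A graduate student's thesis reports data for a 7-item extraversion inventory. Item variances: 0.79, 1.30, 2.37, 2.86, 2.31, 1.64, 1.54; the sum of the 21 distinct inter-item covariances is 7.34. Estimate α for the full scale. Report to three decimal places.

α = 0.623

Σσ²ᵢ = 0.79 + 1.30 + 2.37 + 2.86 + 2.31 + 1.64 + 1.54 = 12.81
Sum of distinct covariances = 7.34
σ²_T = Σσ²ᵢ + 2·Σcov = 12.81 + 2 × 7.34 = 27.49
α = (7/6)·(1 − 12.81/27.49) = 0.623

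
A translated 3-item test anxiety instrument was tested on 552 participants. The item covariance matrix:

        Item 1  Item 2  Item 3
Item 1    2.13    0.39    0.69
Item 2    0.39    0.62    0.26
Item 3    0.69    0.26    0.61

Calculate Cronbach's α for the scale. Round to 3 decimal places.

α = 0.666

ΣVar(i) = 2.13 + 0.62 + 0.61 = 3.36
Sum of off-diagonal covariances = 1.34
total variance = 3.36 + 2 × 1.34 = 6.04
α = (k/(k−1))·(1 − ΣVar(i)/total variance) = (3/2)·(1 − 3.36/6.04) = 0.666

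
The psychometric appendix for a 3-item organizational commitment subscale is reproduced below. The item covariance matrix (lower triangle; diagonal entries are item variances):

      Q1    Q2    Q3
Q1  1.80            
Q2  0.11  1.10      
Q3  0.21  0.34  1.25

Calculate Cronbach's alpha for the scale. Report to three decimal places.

Cronbach's alpha = 0.362

Σσᵢ² = 1.80 + 1.10 + 1.25 = 4.15
Σ_{i<j} σ_ij = 0.66
σ²_T = 4.15 + 2 × 0.66 = 5.47
α = (k/(k−1))·(1 − Σσᵢ²/σ²_T) = (3/2)·(1 − 4.15/5.47) = 0.362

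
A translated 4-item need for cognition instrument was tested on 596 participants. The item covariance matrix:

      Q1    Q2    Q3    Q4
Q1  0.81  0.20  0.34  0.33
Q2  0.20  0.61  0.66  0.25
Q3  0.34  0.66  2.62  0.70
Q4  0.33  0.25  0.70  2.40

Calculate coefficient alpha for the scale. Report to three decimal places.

ΣVar(i) = 0.81 + 0.61 + 2.62 + 2.40 = 6.44
Sum of off-diagonal covariances = 2.48
σ²_total = 6.44 + 2 × 2.48 = 11.40
α = (k/(k−1))·(1 − ΣVar(i)/σ²_total) = (4/3)·(1 − 6.44/11.40) = 0.580

α = 0.580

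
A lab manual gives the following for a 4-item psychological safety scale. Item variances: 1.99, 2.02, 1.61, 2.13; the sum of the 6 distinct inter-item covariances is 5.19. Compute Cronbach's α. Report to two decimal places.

α = 0.76

Σσᵢ² = 1.99 + 2.02 + 1.61 + 2.13 = 7.75
Sum of distinct covariances = 5.19
σ²_T = Σσᵢ² + 2·Σcov = 7.75 + 2 × 5.19 = 18.13
α = (4/3)·(1 − 7.75/18.13) = 0.76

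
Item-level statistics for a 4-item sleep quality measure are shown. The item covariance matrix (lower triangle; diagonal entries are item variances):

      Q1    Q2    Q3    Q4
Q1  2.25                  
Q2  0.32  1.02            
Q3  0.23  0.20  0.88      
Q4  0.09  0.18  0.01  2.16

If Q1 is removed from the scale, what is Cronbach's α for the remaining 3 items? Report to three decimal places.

α = 0.242

Remaining items: Q2, Q3, Q4 (k = 3).
sum of item variances = 1.02 + 0.88 + 2.16 = 4.06
σ²_total = 4.06 + 2 × 0.39 = 4.84
α (item deleted) = (3/2)·(1 − 4.06/4.84) = 0.242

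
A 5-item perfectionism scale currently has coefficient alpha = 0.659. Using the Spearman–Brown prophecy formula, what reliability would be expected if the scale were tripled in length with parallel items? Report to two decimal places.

Length factor m = 3
α' = m·α / (1 + (m−1)·α)
   = 3 × 0.659 / (1 + (3 − 1) × 0.659)
   = 1.9770 / 2.3180 = 0.85

predicted reliability = 0.85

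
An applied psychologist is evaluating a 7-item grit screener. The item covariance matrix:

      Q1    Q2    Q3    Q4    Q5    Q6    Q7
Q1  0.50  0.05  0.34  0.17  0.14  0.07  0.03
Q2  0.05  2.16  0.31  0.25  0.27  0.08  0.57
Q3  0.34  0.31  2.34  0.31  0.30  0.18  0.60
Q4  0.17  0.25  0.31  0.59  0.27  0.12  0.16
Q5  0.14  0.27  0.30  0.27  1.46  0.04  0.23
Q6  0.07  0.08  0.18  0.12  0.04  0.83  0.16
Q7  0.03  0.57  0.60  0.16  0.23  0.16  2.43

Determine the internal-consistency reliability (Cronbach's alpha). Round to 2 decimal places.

Cronbach's alpha = 0.55

Σσ²ᵢ = 0.50 + 2.16 + 2.34 + 0.59 + 1.46 + 0.83 + 2.43 = 10.31
Σ_{i<j} σ_ij = 4.65
total variance = 10.31 + 2 × 4.65 = 19.61
α = (k/(k−1))·(1 − Σσ²ᵢ/total variance) = (7/6)·(1 − 10.31/19.61) = 0.55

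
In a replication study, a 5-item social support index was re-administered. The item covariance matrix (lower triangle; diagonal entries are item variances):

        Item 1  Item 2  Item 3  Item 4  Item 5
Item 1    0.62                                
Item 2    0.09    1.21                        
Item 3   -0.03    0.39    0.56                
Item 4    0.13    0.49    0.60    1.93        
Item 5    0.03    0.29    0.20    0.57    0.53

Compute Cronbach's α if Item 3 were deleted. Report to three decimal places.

Remaining items: Item 1, Item 2, Item 4, Item 5 (k = 4).
Σσ²ᵢ = 0.62 + 1.21 + 1.93 + 0.53 = 4.29
Var(T) = 4.29 + 2 × 1.60 = 7.49
α (item deleted) = (4/3)·(1 − 4.29/7.49) = 0.570

α = 0.570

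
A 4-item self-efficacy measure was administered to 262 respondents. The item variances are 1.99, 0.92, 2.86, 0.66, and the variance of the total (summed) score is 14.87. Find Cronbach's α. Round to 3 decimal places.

Cronbach's α = 0.757

ΣVar(i) = 1.99 + 0.92 + 2.86 + 0.66 = 6.43
α = (k/(k−1))·(1 − ΣVar(i)/total variance) = (4/3)·(1 − 6.43/14.87) = 0.757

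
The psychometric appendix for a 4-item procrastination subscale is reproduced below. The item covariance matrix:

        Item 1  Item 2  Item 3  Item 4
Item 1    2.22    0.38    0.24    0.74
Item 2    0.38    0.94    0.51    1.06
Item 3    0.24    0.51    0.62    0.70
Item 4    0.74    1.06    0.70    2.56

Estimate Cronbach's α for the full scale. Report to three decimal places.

α = 0.712

Σσ²ᵢ = 2.22 + 0.94 + 0.62 + 2.56 = 6.34
Sum of off-diagonal covariances = 3.63
σ²_total = 6.34 + 2 × 3.63 = 13.60
α = (k/(k−1))·(1 − Σσ²ᵢ/σ²_total) = (4/3)·(1 − 6.34/13.60) = 0.712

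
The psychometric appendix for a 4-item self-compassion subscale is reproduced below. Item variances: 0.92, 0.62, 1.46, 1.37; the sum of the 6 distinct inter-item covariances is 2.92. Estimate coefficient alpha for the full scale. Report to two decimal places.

coefficient alpha = 0.76

sum of item variances = 0.92 + 0.62 + 1.46 + 1.37 = 4.37
Sum of distinct covariances = 2.92
total variance = sum of item variances + 2·Σcov = 4.37 + 2 × 2.92 = 10.21
α = (4/3)·(1 − 4.37/10.21) = 0.76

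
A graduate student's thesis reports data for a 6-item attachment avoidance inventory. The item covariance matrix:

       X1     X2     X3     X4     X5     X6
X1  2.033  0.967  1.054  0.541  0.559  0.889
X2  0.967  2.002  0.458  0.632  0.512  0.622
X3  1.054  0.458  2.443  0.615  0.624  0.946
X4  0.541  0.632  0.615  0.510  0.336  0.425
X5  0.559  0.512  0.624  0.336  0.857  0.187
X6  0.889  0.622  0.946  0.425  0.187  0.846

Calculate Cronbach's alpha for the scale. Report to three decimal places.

sum of item variances = 2.033 + 2.002 + 2.443 + 0.510 + 0.857 + 0.846 = 8.691
Σ_{i<j} σ_ij = 9.367
σ²_T = 8.691 + 2 × 9.367 = 27.425
α = (k/(k−1))·(1 − sum of item variances/σ²_T) = (6/5)·(1 − 8.691/27.425) = 0.820

Cronbach's alpha = 0.820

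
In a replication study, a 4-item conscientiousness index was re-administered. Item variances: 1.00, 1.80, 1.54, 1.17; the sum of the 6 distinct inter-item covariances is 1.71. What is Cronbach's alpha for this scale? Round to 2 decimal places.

Cronbach's alpha = 0.51

sum of item variances = 1.00 + 1.80 + 1.54 + 1.17 = 5.51
Sum of distinct covariances = 1.71
Var(T) = sum of item variances + 2·Σcov = 5.51 + 2 × 1.71 = 8.93
α = (4/3)·(1 − 5.51/8.93) = 0.51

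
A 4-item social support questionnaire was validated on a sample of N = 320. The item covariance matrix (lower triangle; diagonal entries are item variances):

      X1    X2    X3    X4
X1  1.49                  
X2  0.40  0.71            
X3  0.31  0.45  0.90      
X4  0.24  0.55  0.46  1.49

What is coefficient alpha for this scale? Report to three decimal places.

sum of item variances = 1.49 + 0.71 + 0.90 + 1.49 = 4.59
Sum of off-diagonal covariances = 2.41
σ²_total = 4.59 + 2 × 2.41 = 9.41
α = (k/(k−1))·(1 − sum of item variances/σ²_total) = (4/3)·(1 − 4.59/9.41) = 0.683

coefficient alpha = 0.683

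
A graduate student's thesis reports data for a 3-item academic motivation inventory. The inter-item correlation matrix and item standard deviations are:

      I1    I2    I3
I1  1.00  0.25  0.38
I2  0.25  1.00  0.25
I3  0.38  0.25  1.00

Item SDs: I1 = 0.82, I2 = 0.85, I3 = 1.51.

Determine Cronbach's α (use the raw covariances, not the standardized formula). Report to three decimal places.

Cronbach's α = 0.517

Σσ²ᵢ = 0.82² + 0.85² + 1.51² = 3.6750
Covariances σ_ij = r_ij · s_i · s_j:
  σ(I1,I2) = 0.25 × 0.82 × 0.85 = 0.1742
  σ(I1,I3) = 0.38 × 0.82 × 1.51 = 0.4705
  σ(I2,I3) = 0.25 × 0.85 × 1.51 = 0.3209
σ²_T = Σσ²ᵢ + 2·Σσ_ij = 3.6750 + 2 × 0.9656 = 5.6062
α = (3/2)·(1 − 3.6750/5.6062) = 0.517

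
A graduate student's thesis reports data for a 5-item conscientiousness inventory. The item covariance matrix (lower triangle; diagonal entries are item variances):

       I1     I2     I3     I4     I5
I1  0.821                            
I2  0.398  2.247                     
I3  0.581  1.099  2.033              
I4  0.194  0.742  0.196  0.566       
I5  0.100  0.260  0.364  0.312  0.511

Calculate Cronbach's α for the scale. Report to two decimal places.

α = 0.72

ΣVar(i) = 0.821 + 2.247 + 2.033 + 0.566 + 0.511 = 6.178
Sum of the distinct covariances = 4.246
total variance = 6.178 + 2 × 4.246 = 14.670
α = (k/(k−1))·(1 − ΣVar(i)/total variance) = (5/4)·(1 − 6.178/14.670) = 0.72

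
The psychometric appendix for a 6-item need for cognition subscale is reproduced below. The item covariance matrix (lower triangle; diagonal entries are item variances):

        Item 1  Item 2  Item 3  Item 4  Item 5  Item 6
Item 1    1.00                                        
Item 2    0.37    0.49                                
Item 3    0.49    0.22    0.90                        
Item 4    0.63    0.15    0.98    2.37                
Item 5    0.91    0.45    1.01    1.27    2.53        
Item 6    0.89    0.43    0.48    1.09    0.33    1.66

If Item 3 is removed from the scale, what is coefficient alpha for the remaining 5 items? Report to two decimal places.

Remaining items: Item 1, Item 2, Item 4, Item 5, Item 6 (k = 5).
ΣVar(i) = 1.00 + 0.49 + 2.37 + 2.53 + 1.66 = 8.05
total variance = 8.05 + 2 × 6.52 = 21.09
α (item deleted) = (5/4)·(1 − 8.05/21.09) = 0.77

α = 0.77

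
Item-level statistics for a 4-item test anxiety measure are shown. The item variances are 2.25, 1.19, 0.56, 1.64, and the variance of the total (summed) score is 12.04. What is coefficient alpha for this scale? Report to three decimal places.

Σσ²ᵢ = 2.25 + 1.19 + 0.56 + 1.64 = 5.64
α = (k/(k−1))·(1 − Σσ²ᵢ/σ²_total) = (4/3)·(1 − 5.64/12.04) = 0.709

α = 0.709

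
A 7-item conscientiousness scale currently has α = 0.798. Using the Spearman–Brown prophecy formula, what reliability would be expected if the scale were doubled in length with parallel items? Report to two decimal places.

Length factor m = 2
α' = m·α / (1 + (m−1)·α)
   = 2 × 0.798 / (1 + (2 − 1) × 0.798)
   = 1.5960 / 1.7980 = 0.89

predicted reliability = 0.89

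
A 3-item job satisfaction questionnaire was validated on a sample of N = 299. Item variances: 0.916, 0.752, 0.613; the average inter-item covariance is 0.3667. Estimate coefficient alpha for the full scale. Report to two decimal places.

Σσᵢ² = 0.916 + 0.752 + 0.613 = 2.281
Sum of the 3 distinct covariances = 3 × 0.3667 = 1.1001
σ²_total = Σσᵢ² + 2·Σcov = 2.281 + 2 × 1.1001 = 4.4812
α = (3/2)·(1 − 2.281/4.4812) = 0.74

α = 0.74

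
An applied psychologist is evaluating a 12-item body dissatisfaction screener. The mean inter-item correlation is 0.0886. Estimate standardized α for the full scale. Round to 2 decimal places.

standardized α = 0.54

Standardized α = k·r̄ / (1 + (k−1)·r̄) = 12 × 0.0886 / (1 + 11 × 0.0886)
  = 1.0632 / 1.9746 = 0.54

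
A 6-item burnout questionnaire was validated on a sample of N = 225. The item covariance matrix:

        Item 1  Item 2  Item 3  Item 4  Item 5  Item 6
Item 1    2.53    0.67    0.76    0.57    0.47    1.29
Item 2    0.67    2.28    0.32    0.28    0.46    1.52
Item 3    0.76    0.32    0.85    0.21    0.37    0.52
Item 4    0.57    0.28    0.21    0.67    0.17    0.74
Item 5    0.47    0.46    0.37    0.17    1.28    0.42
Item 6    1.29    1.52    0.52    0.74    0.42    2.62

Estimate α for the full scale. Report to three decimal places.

Σσᵢ² = 2.53 + 2.28 + 0.85 + 0.67 + 1.28 + 2.62 = 10.23
Σ_{i<j} σ_ij = 8.77
σ²_T = 10.23 + 2 × 8.77 = 27.77
α = (k/(k−1))·(1 − Σσᵢ²/σ²_T) = (6/5)·(1 − 10.23/27.77) = 0.758

α = 0.758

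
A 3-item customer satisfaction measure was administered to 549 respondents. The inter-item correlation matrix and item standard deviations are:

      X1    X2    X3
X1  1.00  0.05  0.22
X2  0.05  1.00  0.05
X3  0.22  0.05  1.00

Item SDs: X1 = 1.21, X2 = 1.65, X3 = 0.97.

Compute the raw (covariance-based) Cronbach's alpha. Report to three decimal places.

Σσ²ᵢ = 1.21² + 1.65² + 0.97² = 5.1275
Covariances σ_ij = r_ij · s_i · s_j:
  σ(X1,X2) = 0.05 × 1.21 × 1.65 = 0.0998
  σ(X1,X3) = 0.22 × 1.21 × 0.97 = 0.2582
  σ(X2,X3) = 0.05 × 1.65 × 0.97 = 0.0800
σ²_T = Σσ²ᵢ + 2·Σσ_ij = 5.1275 + 2 × 0.4380 = 6.0035
α = (3/2)·(1 − 5.1275/6.0035) = 0.219

α = 0.219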